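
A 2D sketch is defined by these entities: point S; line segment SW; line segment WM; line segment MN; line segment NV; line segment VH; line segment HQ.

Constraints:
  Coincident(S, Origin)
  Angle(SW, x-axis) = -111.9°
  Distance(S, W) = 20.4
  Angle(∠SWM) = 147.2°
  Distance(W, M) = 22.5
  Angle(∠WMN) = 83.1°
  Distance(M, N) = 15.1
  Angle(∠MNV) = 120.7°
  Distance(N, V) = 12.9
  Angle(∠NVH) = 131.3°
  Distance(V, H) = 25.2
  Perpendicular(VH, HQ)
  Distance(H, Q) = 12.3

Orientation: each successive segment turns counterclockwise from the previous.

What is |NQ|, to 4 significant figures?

33.81

S is at the origin; SW runs at -111.9° with length 20.4, so W = (-7.609, -18.93). ∠SWM = 147.2° gives WM at -79.10° from the x-axis; with |WM| = 22.5, M = (-3.354, -41.02). ∠WMN = 83.1° gives MN at 17.80° from the x-axis; with |MN| = 15.1, N = (11.02, -36.41). ∠MNV = 120.7° gives NV at 77.10° from the x-axis; with |NV| = 12.9, V = (13.90, -23.83). ∠NVH = 131.3° gives VH at 125.8° from the x-axis; with |VH| = 25.2, H = (-0.8382, -3.393). VH ⟂ HQ, so HQ runs at -144.2°; with |HQ| = 12.3, Q = (-10.81, -10.59). Then |NQ| = |Q − N| = 33.81.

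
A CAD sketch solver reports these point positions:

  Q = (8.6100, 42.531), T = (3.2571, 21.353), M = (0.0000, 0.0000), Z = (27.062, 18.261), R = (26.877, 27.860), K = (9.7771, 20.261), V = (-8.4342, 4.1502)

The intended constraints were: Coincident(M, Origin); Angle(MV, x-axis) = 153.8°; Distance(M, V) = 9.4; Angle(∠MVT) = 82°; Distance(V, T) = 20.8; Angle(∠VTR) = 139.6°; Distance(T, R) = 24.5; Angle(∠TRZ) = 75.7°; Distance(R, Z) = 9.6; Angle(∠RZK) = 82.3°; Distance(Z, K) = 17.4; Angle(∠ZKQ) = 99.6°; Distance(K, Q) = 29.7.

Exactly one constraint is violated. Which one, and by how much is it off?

Distance(K, Q) = 29.7 — off by 7.40.

M = (0.00, 0.00) ✓; MV at 153.8° ✓; |MV| = 9.400 ✓; ∠MVT = 82.00° ✓; |VT| = 20.80 ✓; ∠VTR = 139.6° ✓; |TR| = 24.50 ✓; ∠TRZ = 75.70° ✓; |RZ| = 9.601 ✓; ∠RZK = 82.30° ✓; |ZK| = 17.40 ✓; ∠ZKQ = 99.60° ✓; |KQ| = 22.30 ✗.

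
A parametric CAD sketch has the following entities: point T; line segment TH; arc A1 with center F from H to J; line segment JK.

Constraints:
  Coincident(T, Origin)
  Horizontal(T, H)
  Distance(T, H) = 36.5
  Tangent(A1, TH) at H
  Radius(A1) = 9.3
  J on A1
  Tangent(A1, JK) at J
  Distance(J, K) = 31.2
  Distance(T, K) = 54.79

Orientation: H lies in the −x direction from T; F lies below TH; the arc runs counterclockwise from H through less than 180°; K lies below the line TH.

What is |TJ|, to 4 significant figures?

46.95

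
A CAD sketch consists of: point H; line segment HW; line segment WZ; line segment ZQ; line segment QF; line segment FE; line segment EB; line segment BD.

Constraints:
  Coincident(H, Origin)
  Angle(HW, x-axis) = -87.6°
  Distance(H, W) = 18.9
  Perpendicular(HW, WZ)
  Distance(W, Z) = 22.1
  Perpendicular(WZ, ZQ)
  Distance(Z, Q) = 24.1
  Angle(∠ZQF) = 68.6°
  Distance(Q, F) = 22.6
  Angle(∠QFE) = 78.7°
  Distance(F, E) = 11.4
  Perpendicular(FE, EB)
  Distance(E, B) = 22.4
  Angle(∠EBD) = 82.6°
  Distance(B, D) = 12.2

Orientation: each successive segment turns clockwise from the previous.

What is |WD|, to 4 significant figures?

33.14

FE ⟂ EB, so EB runs at 149.7°; with |EB| = 22.4, B = (-26.02, -1.629). ∠EBD = 82.6° gives BD at 52.30° from the x-axis; with |BD| = 12.2, D = (-18.56, 8.024). Then |WD| = |D − W| = 33.14.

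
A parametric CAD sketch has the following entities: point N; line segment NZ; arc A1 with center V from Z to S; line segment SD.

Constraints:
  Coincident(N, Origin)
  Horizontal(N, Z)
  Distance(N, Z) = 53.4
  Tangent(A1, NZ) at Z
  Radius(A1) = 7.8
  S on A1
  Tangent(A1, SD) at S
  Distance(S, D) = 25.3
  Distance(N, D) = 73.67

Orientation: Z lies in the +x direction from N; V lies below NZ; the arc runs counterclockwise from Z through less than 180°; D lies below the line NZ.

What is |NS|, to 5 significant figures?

50.090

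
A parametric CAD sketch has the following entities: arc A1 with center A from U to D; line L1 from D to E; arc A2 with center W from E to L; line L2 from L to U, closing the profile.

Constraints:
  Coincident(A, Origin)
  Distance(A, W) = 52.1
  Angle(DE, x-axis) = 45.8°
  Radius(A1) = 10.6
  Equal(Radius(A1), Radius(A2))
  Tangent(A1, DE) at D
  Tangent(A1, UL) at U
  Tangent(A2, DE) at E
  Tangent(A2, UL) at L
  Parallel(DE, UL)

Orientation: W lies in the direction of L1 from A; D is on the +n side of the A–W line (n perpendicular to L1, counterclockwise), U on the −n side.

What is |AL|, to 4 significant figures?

53.17

The slot axis is L1's direction at 45.8°, so u = (cos 45.8°, sin 45.8°) = (0.6972, 0.7169) and n = (−sin 45.8°, cos 45.8°) = (-0.7169, 0.6972). A is at the origin and W lies 52.1 along u from A, so W = 52.1·u = (36.32, 37.35). Tangency of A1 to both parallel lines with radius 10.6 puts D and U at A ± 10.6·n: D = (-7.599, 7.390), U = (7.599, -7.390). Equal radii place E and L the same way about W: E = W + 10.6·n = (28.72, 44.74), L = W − 10.6·n = (43.92, 29.96). Then |AL| = |L − A| = 53.17.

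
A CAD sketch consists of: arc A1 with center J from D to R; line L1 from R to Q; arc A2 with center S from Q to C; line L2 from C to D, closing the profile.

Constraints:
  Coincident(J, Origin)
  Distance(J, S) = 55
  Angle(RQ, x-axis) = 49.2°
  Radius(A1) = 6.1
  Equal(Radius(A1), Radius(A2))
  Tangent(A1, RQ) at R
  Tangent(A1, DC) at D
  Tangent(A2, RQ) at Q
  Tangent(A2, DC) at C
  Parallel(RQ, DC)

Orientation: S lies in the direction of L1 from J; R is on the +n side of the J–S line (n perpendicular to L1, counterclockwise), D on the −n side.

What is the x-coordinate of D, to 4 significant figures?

4.618

J is at the origin and S lies 55.0 along u from J, so S = 55.0·u = (35.94, 41.63). Tangency of A1 to both parallel lines with radius 6.1 puts R and D at J ± 6.1·n: R = (-4.618, 3.986), D = (4.618, -3.986). So D.x = 4.618.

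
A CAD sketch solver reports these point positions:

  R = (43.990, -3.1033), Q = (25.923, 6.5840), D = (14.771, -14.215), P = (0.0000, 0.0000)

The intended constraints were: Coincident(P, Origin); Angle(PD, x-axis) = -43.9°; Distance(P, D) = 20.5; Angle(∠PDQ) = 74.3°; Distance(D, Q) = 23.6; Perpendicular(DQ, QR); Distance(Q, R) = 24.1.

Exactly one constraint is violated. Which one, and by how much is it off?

Distance(Q, R) = 24.1 — off by 3.60.

P = (0.00, 0.00) ✓; PD at -43.90° ✓; |PD| = 20.50 ✓; ∠PDQ = 74.30° ✓; |DQ| = 23.60 ✓; ∠(DQ, QR) = 90.00° ✓; |QR| = 20.50 ✗.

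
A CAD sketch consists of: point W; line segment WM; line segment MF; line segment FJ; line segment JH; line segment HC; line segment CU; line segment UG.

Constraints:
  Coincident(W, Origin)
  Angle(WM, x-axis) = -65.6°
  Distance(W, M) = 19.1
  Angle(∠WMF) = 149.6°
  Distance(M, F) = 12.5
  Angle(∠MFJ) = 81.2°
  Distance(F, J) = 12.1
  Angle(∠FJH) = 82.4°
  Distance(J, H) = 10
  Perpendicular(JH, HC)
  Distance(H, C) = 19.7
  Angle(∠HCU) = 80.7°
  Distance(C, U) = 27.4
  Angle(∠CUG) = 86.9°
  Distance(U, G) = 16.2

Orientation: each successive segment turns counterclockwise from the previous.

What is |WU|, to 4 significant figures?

48.37

JH ⟂ HC, so HC runs at -108.8°; with |HC| = 19.7, C = (7.670, -29.19). ∠HCU = 80.7° gives CU at -9.500° from the x-axis; with |CU| = 27.4, U = (34.69, -33.71). Then |WU| = |U − W| = 48.37.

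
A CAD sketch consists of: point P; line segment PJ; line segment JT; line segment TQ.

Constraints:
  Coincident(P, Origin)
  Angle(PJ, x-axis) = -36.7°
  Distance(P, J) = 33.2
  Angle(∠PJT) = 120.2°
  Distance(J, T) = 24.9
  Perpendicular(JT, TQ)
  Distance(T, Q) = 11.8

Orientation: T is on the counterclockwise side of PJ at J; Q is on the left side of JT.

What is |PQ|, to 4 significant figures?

44.90

P is at the origin; PJ runs at -36.7° with length 33.2, so J = 33.2·(cos -36.7°, sin -36.7°) = (26.62, -19.84). ∠PJT = 120.2°, so JT runs at -36.7° + (180° − 120.2°) = 23.10° from the x-axis; with |JT| = 24.9, T = J + 24.9·(cos 23.10°, sin 23.10°) = (49.52, -10.07). JT ⟂ TQ; with |TQ| = 11.8 on the left of JT, Q = T + 11.8·(-0.3923, 0.9198) = (44.89, 0.7819). Then |PQ| = |Q − P| = 44.90.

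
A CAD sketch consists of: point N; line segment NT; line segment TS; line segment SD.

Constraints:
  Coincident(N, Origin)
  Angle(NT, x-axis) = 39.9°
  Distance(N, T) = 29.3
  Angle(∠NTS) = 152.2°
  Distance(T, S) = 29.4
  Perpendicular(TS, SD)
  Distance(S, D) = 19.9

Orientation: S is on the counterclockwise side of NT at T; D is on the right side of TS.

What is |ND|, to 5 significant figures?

64.705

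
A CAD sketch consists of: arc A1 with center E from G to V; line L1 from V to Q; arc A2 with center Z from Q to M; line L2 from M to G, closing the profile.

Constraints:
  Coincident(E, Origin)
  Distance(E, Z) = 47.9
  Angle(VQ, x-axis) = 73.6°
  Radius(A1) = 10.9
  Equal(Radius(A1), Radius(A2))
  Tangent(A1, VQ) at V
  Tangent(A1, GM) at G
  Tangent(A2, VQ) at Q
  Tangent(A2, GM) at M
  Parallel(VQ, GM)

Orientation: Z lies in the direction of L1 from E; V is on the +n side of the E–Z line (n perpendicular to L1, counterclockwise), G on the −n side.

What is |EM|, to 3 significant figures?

49.1

The slot axis is L1's direction at 73.6°, so u = (cos 73.6°, sin 73.6°) = (0.282, 0.959) and n = (−sin 73.6°, cos 73.6°) = (-0.959, 0.282). E is at the origin and Z lies 47.9 along u from E, so Z = 47.9·u = (13.5, 46.0). Tangency of A1 to both parallel lines with radius 10.9 puts V and G at E ± 10.9·n: V = (-10.5, 3.08), G = (10.5, -3.08). Equal radii place Q and M the same way about Z: Q = Z + 10.9·n = (3.07, 49.0), M = Z − 10.9·n = (24.0, 42.9). Then |EM| = |M − E| = 49.1.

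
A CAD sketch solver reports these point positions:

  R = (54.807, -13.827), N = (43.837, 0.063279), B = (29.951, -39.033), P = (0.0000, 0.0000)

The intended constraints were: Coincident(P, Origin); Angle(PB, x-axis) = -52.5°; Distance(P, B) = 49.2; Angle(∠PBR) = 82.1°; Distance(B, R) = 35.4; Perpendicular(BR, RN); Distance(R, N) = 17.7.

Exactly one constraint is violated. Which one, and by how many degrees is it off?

Perpendicular(BR, RN) — off by 7.10°.

P = (0.00, 0.00) ✓; PB at -52.50° ✓; |PB| = 49.20 ✓; ∠PBR = 82.10° ✓; |BR| = 35.40 ✓; ∠(BR, RN) = 82.90° ✗; |RN| = 17.70 ✓.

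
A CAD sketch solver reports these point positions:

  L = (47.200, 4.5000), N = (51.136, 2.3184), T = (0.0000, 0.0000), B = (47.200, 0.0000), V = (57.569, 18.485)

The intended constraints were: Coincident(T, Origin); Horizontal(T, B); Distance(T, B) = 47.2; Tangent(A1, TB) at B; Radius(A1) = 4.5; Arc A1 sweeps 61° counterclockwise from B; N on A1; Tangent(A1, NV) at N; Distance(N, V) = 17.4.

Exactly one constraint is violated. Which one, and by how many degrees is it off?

Tangent(A1, NV) at N — off by 7.30°.

T = (0.00, 0.00) ✓; T.y = 0.00, B.y = 0.00 ✓; |TB| = 47.20 ✓; ∠(LB, BT) = 90.00° ✓; |LB| = 4.500 ✓; bearing(L→N) − bearing(L→B) = 61.00° ✓; |LN| = 4.500 ✓; ∠(LN, NV) = 82.70° ✗; |NV| = 17.40 ✓.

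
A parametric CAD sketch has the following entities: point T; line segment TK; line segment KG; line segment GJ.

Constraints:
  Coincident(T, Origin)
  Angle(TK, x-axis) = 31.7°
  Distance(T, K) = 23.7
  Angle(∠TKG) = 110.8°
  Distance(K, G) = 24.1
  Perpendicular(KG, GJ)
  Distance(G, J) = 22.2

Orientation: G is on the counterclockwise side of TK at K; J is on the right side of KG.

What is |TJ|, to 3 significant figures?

55.0

T is at the origin; TK runs at 31.7° with length 23.7, so K = 23.7·(cos 31.7°, sin 31.7°) = (20.2, 12.5). ∠TKG = 110.8°, so KG runs at 31.7° + (180° − 110.8°) = 101° from the x-axis; with |KG| = 24.1, G = K + 24.1·(cos 101°, sin 101°) = (15.6, 36.1). The perpendicularity gives GJ at right angles to KG; with |GJ| = 22.2 on the right of KG, J = G + 22.2·(0.982, 0.189) = (37.4, 40.3). Then |TJ| = |J − T| = 55.0.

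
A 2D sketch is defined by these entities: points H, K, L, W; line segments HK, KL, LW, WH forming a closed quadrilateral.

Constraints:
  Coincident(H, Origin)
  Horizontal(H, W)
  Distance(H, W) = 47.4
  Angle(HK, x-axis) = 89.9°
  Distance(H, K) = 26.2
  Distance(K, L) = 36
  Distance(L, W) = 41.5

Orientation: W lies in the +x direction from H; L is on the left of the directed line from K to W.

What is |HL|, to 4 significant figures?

51.62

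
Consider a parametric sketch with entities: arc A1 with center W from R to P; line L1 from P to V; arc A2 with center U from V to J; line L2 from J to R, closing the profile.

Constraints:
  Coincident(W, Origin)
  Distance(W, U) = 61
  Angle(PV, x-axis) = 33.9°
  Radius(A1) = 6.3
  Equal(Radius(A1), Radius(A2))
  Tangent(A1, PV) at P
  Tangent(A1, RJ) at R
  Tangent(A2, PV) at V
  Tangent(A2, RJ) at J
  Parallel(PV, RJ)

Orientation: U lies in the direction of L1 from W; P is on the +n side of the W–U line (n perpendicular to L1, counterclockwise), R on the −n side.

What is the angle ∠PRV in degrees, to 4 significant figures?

78.33°

The slot axis is L1's direction at 33.9°, so u = (cos 33.9°, sin 33.9°) = (0.8300, 0.5577) and n = (−sin 33.9°, cos 33.9°) = (-0.5577, 0.8300). W is at the origin and U lies 61.0 along u from W, so U = 61.0·u = (50.63, 34.02). Tangency of A1 to both parallel lines with radius 6.3 puts P and R at W ± 6.3·n: P = (-3.514, 5.229), R = (3.514, -5.229). Equal radii place V and J the same way about U: V = U + 6.3·n = (47.12, 39.25), J = U − 6.3·n = (54.14, 28.79). Then cos ∠PRV = RP·RV / (|RP||RV|), giving 78.33°.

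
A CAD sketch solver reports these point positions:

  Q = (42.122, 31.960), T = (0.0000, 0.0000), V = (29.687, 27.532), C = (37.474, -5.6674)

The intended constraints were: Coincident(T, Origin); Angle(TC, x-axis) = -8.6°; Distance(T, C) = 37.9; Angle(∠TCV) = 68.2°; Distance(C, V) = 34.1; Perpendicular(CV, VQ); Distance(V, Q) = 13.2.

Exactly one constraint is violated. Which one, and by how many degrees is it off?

Perpendicular(CV, VQ) — off by 6.40°.

T = (0.00, 0.00) ✓; TC at -8.600° ✓; |TC| = 37.90 ✓; ∠TCV = 68.20° ✓; |CV| = 34.10 ✓; ∠(CV, VQ) = 83.60° ✗; |VQ| = 13.20 ✓.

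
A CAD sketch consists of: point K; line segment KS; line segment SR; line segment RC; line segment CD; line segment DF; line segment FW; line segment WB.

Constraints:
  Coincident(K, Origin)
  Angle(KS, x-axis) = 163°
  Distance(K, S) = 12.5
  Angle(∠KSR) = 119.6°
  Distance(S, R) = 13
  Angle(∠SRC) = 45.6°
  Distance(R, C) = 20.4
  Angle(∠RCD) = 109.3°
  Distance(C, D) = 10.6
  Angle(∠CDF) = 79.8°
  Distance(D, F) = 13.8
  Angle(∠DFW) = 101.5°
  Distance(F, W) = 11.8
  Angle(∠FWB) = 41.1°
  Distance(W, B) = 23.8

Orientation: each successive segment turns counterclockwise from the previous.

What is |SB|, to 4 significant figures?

18.26

K is at the origin; KS runs at 163.0° with length 12.5, so S = (-11.95, 3.655). ∠KSR = 119.6° gives SR at -136.6° from the x-axis; with |SR| = 13.0, R = (-21.40, -5.277). ∠SRC = 45.6° gives RC at -2.200° from the x-axis; with |RC| = 20.4, C = (-1.014, -6.061). ∠RCD = 109.3° gives CD at 68.50° from the x-axis; with |CD| = 10.6, D = (2.871, 3.802). ∠CDF = 79.8° gives DF at 168.7° from the x-axis; with |DF| = 13.8, F = (-10.66, 6.506). ∠DFW = 101.5° gives FW at -112.8° from the x-axis; with |FW| = 11.8, W = (-15.23, -4.372). ∠FWB = 41.1° gives WB at 26.10° from the x-axis; with |WB| = 23.8, B = (6.138, 6.098). Then |SB| = |B − S| = 18.26.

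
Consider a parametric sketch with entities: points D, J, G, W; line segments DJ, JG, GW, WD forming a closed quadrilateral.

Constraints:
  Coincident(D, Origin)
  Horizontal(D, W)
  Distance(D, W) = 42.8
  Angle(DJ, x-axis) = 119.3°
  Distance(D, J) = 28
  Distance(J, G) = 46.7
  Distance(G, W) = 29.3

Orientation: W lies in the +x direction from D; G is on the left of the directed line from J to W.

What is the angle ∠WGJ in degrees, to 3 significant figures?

106°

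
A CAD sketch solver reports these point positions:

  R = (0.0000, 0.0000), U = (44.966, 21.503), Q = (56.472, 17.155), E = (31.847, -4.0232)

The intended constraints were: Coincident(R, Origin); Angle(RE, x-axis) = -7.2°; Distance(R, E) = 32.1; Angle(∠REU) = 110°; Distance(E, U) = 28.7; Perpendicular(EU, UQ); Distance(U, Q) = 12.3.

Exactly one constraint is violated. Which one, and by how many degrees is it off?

Perpendicular(EU, UQ) — off by 6.50°.

R = (0.00, 0.00) ✓; RE at -7.200° ✓; |RE| = 32.10 ✓; ∠REU = 110.0° ✓; |EU| = 28.70 ✓; ∠(EU, UQ) = 83.50° ✗; |UQ| = 12.30 ✓.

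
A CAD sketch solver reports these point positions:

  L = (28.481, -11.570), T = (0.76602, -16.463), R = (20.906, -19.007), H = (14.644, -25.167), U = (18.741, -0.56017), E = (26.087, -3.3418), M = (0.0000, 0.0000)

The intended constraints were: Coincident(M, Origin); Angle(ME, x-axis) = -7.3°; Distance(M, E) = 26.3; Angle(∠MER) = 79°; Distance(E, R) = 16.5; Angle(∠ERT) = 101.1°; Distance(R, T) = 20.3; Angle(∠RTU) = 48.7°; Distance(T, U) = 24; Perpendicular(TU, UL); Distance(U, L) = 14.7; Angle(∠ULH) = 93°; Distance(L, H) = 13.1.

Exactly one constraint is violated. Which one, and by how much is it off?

Distance(L, H) = 13.1 — off by 6.30.

M = (0.00, 0.00) ✓; ME at -7.300° ✓; |ME| = 26.30 ✓; ∠MER = 79.00° ✓; |ER| = 16.50 ✓; ∠ERT = 101.1° ✓; |RT| = 20.30 ✓; ∠RTU = 48.70° ✓; |TU| = 24.00 ✓; ∠(TU, UL) = 90.00° ✓; |UL| = 14.70 ✓; ∠ULH = 93.00° ✓; |LH| = 19.40 ✗.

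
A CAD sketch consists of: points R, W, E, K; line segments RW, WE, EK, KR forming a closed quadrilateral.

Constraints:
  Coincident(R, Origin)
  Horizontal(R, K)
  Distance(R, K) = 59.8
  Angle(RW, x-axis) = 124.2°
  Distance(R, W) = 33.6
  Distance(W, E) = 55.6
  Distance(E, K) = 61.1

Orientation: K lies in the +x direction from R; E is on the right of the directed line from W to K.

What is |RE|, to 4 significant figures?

23.43

Checks: |WE| = 55.60 ✓; |EK| = 61.10 ✓.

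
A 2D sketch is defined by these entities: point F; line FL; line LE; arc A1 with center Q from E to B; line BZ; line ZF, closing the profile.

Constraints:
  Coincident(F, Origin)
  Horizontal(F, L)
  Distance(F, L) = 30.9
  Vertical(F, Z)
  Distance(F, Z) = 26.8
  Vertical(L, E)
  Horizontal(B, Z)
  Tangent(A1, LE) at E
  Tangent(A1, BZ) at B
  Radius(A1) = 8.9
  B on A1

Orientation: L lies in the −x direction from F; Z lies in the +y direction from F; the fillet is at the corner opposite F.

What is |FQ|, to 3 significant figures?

28.4

F and Z share the same x with |FZ| = 26.8 and Z on the +y side, so Z = (0.00, 26.8). The virtual corner opposite F is at (-30.9, 26.8). The tangent condition forces QE to be normal to LE and tangency of A1 to BZ means the radius QB is perpendicular to BZ, with radius 8.9, so the center Q sits 8.9 in from both sides at Q = (-22.0, 17.9). Then |FQ| = |Q − F| = 28.4.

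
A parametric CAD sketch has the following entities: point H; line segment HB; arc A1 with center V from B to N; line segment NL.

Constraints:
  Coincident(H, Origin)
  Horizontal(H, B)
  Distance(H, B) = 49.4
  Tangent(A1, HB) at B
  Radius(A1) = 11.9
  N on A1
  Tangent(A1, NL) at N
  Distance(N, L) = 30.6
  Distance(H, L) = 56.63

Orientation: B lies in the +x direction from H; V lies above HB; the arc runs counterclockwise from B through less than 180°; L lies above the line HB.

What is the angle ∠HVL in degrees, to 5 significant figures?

82.197°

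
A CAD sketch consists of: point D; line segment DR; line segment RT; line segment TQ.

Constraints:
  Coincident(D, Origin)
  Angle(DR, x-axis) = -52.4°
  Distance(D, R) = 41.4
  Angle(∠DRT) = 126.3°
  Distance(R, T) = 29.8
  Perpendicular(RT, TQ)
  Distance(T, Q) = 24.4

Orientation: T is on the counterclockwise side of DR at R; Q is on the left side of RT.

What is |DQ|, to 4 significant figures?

55.04

D is at the origin; DR runs at -52.4° with length 41.4, so R = 41.4·(cos -52.4°, sin -52.4°) = (25.26, -32.80). ∠DRT = 126.3°, so RT runs at -52.4° + (180° − 126.3°) = 1.300° from the x-axis; with |RT| = 29.8, T = R + 29.8·(cos 1.300°, sin 1.300°) = (55.05, -32.12). RT is perpendicular to TQ; with |TQ| = 24.4 on the left of RT, Q = T + 24.4·(-0.02269, 0.9997) = (54.50, -7.731). Then |DQ| = |Q − D| = 55.04.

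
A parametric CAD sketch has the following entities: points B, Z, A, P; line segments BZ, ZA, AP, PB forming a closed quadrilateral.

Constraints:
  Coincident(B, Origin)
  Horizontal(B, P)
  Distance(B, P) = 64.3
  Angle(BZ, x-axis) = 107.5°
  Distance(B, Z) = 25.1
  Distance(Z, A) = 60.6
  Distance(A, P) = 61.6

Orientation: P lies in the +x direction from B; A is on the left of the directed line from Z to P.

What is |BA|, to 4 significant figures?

71.83

Checks: BZ at 107.5° ✓; |ZA| = 60.60 ✓; |AP| = 61.60 ✓.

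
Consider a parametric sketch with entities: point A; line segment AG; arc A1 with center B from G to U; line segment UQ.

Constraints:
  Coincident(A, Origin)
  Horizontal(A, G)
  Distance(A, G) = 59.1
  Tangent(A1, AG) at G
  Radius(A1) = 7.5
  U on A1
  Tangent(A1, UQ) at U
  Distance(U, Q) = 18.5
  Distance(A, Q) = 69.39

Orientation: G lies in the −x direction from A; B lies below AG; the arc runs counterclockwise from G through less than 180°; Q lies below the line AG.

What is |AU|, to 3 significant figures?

67.1

Checks: |BU| = 7.500 ✓; ∠(BU, UQ) = 90.00° ✓; |UQ| = 18.50 ✓; |AQ| = 69.39 ✓.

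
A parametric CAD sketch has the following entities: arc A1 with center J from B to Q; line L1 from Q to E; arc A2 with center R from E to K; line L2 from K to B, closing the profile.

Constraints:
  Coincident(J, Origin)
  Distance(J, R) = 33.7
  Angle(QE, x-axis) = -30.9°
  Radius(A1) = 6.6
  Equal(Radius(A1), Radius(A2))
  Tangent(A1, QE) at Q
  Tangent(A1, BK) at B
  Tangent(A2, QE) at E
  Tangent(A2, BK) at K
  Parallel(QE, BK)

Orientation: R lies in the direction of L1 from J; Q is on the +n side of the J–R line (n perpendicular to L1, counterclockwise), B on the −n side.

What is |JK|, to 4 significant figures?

34.34

The slot axis is L1's direction at -30.9°, so u = (cos -30.9°, sin -30.9°) = (0.8581, -0.5135) and n = (−sin -30.9°, cos -30.9°) = (0.5135, 0.8581). J is at the origin and R lies 33.7 along u from J, so R = 33.7·u = (28.92, -17.31). Tangency of A1 to both parallel lines with radius 6.6 puts Q and B at J ± 6.6·n: Q = (3.389, 5.663), B = (-3.389, -5.663). Equal radii place E and K the same way about R: E = R + 6.6·n = (32.31, -11.64), K = R − 6.6·n = (25.53, -22.97). Then |JK| = |K − J| = 34.34.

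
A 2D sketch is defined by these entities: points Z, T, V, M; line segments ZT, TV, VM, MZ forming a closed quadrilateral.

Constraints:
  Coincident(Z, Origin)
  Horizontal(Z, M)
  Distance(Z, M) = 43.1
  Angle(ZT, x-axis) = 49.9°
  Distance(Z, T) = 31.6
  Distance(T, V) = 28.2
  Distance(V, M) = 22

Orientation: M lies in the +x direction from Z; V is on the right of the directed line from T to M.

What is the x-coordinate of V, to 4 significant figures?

21.47

Checks: |TV| = 28.20 ✓; |VM| = 22.00 ✓.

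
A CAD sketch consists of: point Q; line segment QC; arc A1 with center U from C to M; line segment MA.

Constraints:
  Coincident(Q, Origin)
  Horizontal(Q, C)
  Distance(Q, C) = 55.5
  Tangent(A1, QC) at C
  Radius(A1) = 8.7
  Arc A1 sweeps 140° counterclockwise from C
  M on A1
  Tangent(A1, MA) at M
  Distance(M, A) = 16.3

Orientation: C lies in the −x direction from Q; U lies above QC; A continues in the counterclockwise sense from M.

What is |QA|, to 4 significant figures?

67.53

Q is at the origin; QC is horizontal with |QC| = 55.5 and C on the −x side, so C = (-55.50, 0.000). Since A1 is tangent to QC there, UC ⟂ QC, so U = C + (0, 8.7) = (-55.50, 8.700). On A1, C sits at bearing -90° from U; a 140° counterclockwise sweep puts M at bearing 50°, so M = U + 8.7·(cos 50°, sin 50°) = (-49.91, 15.36). Since A1 is tangent to MA there, UM ⟂ MA, so MA runs along (−sin 50°, cos 50°); with |MA| = 16.3, A = (-62.39, 25.84). Then |QA| = |A − Q| = 67.53.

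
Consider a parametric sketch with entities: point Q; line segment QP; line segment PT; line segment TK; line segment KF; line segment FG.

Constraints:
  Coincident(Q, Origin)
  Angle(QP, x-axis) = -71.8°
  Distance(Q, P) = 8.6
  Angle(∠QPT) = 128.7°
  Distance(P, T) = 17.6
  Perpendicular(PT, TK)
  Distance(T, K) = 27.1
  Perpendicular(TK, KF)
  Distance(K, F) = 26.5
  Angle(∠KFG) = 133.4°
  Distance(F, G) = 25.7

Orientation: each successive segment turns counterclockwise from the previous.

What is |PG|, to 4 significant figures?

27.86

Q is at the origin; QP runs at -71.8° with length 8.6, so P = (2.686, -8.170). ∠QPT = 128.7° gives PT at -20.50° from the x-axis; with |PT| = 17.6, T = (19.17, -14.33). PT ⟂ TK, so TK runs at 69.50°; with |TK| = 27.1, K = (28.66, 11.05). The perpendicularity gives KF at right angles to TK, so KF runs at 159.5°; with |KF| = 26.5, F = (3.840, 20.33). ∠KFG = 133.4° gives FG at -153.9° from the x-axis; with |FG| = 25.7, G = (-19.24, 9.024). Then |PG| = |G − P| = 27.86.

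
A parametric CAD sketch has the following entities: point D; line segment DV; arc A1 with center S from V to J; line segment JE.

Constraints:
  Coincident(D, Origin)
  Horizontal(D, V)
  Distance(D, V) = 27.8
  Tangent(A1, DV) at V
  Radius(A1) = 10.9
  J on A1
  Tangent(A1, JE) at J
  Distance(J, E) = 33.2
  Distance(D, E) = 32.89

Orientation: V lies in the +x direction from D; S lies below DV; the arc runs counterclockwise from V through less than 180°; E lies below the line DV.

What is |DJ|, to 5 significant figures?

19.298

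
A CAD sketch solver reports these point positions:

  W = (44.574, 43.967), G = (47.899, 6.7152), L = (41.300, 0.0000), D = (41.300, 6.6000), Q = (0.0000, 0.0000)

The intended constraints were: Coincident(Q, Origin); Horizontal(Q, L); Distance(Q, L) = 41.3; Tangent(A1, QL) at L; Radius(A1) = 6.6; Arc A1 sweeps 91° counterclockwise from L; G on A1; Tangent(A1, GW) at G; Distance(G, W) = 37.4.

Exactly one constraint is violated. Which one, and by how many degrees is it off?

Tangent(A1, GW) at G — off by 4.10°.

Q = (0.00, 0.00) ✓; Q.y = 0.00, L.y = 0.00 ✓; |QL| = 41.30 ✓; ∠(DL, LQ) = 90.00° ✓; |DL| = 6.600 ✓; bearing(D→G) − bearing(D→L) = 91.00° ✓; |DG| = 6.600 ✓; ∠(DG, GW) = 85.90° ✗; |GW| = 37.40 ✓.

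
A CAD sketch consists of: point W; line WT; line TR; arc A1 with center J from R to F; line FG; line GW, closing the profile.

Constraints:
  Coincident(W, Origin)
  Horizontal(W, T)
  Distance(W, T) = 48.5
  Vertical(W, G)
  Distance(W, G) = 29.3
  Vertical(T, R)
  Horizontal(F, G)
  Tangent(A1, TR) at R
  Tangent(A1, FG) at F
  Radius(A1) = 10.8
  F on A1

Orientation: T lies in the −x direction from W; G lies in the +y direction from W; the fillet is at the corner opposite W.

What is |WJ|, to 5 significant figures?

41.995

W is at the origin; W and T share the same y with |WT| = 48.5 and T on the −x side, so T = (-48.500, 0.0000). WG is vertical with |WG| = 29.3 and G on the +y side, so G = (0.0000, 29.300). The virtual corner opposite W is at (-48.500, 29.300). A1 meets TR tangentially, so JR is at right angles to TR and tangency of A1 to FG means the radius JF is perpendicular to FG, with radius 10.8, so the center J sits 10.8 in from both sides at J = (-37.700, 18.500). Then |WJ| = |J − W| = 41.995.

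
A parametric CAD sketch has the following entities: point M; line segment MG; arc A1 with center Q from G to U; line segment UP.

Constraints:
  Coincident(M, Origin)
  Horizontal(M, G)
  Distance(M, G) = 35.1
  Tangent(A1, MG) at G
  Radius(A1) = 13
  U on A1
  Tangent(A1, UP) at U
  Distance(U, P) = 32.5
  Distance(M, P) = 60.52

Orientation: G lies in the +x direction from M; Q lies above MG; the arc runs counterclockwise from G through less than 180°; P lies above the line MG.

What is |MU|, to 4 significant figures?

50.43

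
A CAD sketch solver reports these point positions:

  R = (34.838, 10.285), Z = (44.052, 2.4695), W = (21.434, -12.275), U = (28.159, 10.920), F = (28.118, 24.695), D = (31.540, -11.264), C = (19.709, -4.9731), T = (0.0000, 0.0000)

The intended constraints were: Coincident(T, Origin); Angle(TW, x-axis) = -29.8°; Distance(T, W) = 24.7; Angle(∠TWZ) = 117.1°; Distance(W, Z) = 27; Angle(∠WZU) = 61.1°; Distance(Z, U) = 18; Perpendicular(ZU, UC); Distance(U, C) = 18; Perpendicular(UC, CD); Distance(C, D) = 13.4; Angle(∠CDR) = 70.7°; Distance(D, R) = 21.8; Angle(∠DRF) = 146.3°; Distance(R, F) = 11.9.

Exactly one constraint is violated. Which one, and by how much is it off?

Distance(R, F) = 11.9 — off by 4.00.

T = (0.00, 0.00) ✓; TW at -29.80° ✓; |TW| = 24.70 ✓; ∠TWZ = 117.1° ✓; |WZ| = 27.00 ✓; ∠WZU = 61.10° ✓; |ZU| = 18.00 ✓; ∠(ZU, UC) = 90.00° ✓; |UC| = 18.00 ✓; ∠(UC, CD) = 90.00° ✓; |CD| = 13.40 ✓; ∠CDR = 70.70° ✓; |DR| = 21.80 ✓; ∠DRF = 146.3° ✓; |RF| = 15.90 ✗.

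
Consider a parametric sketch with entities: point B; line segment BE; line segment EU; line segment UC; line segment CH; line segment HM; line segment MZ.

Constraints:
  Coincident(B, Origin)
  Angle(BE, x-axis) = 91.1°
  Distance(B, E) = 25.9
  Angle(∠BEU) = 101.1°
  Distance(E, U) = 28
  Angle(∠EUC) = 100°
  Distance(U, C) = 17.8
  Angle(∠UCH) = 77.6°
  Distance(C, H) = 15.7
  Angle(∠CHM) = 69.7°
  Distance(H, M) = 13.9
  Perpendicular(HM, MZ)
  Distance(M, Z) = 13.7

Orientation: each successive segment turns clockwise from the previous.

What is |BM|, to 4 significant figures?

33.46

B is at the origin; BE runs at 91.1° with length 25.9, so E = (-0.4972, 25.90). ∠BEU = 101.1° gives EU at 12.20° from the x-axis; with |EU| = 28.0, U = (26.87, 31.81). ∠EUC = 100.0° gives UC at -67.80° from the x-axis; with |UC| = 17.8, C = (33.60, 15.33). ∠UCH = 77.6° gives CH at -170.2° from the x-axis; with |CH| = 15.7, H = (18.13, 12.66). ∠CHM = 69.7° gives HM at 79.50° from the x-axis; with |HM| = 13.9, M = (20.66, 26.33). Then |BM| = |M − B| = 33.46.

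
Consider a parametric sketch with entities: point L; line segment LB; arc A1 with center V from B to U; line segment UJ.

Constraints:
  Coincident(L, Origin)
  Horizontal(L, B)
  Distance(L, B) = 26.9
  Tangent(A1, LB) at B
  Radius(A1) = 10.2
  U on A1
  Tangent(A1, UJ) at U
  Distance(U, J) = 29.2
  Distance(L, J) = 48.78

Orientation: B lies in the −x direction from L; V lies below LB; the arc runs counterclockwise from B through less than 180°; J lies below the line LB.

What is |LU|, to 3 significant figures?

39.0

L is at the origin; L and B share the same y with |LB| = 26.9 and B on the −x side, so B = (-26.9, 0.00). The tangent condition forces VB to be normal to LB, so V = B + (0, -10.2) = (-26.9, -10.2). Since VU ⟂ UJ (tangency), |VJ| = √(10.2² + 29.2²) = 30.9 regardless of where U sits on A1. So J lies on both circle(L, 48.78) and circle(V, 30.9); the below-LB intersection is J = (-26.2, -41.1). U is the foot of the tangent from J: U = (-36.5, -13.8).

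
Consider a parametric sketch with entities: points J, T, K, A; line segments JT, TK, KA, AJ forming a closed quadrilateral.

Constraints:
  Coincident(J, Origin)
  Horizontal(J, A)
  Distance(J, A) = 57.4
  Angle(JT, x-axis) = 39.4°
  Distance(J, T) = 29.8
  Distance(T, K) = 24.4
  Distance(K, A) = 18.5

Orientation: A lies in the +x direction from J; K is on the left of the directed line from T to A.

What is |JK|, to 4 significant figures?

49.63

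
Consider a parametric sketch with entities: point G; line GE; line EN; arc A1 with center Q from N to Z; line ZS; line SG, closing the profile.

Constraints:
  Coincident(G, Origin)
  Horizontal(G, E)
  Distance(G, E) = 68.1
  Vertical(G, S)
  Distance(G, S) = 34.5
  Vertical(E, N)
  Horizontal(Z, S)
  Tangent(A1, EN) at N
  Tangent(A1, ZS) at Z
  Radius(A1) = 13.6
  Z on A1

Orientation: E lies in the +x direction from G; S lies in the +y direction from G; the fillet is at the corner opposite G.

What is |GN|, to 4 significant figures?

71.23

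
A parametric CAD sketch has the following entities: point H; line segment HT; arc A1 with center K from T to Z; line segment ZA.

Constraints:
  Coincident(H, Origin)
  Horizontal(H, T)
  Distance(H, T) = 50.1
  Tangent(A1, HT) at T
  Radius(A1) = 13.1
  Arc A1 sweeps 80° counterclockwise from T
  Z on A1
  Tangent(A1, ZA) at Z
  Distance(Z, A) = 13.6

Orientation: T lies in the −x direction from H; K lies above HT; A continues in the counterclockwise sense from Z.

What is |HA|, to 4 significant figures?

42.43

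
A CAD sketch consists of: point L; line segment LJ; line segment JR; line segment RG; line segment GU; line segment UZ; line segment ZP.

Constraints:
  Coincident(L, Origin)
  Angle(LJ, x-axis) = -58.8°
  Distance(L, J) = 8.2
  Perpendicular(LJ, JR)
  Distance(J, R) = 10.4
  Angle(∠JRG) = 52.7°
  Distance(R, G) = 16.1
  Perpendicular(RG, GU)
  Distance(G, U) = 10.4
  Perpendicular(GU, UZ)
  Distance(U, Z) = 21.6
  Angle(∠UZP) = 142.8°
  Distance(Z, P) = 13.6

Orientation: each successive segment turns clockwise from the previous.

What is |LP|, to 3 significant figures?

29.2

GU ⟂ UZ, so UZ runs at -96.1°; with |UZ| = 21.6, Z = (5.11, -19.0). ∠UZP = 142.8° gives ZP at -133° from the x-axis; with |ZP| = 13.6, P = (-4.22, -28.9). Then |LP| = |P − L| = 29.2.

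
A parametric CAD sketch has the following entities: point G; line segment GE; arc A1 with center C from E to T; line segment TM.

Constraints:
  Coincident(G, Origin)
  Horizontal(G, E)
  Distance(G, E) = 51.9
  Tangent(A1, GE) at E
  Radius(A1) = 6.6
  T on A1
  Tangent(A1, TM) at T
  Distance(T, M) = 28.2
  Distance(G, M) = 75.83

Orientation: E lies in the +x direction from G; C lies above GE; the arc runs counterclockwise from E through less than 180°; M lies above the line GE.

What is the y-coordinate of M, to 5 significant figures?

29.235

G is at the origin; G and E share the same y with |GE| = 51.9 and E on the +x side, so E = (51.900, 0.0000). Since A1 is tangent to GE there, CE ⟂ GE, so C = E + (0, 6.6) = (51.900, 6.6000). Since CT ⟂ TM (tangency), |CM| = √(6.6² + 28.2²) = 28.962 regardless of where T sits on A1. So M lies on both circle(G, 75.83) and circle(C, 28.962); the above-GE intersection is M = (69.968, 29.235). T is the foot of the tangent from M: T = (57.861, 3.7665).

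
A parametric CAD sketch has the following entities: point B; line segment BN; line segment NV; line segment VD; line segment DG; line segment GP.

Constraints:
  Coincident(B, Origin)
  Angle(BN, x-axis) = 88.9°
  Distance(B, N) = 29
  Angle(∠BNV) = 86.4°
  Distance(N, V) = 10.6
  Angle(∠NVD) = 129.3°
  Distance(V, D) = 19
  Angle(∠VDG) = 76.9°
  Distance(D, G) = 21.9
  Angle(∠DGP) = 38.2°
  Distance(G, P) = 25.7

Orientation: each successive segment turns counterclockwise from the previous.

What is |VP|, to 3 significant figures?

3.69

B is at the origin; BN runs at 88.9° with length 29.0, so N = (0.557, 29.0). ∠BNV = 86.4° gives NV at -178° from the x-axis; with |NV| = 10.6, V = (-10.0, 28.5). ∠NVD = 129.3° gives VD at -127° from the x-axis; with |VD| = 19.0, D = (-21.4, 13.3). ∠VDG = 76.9° gives DG at -23.7° from the x-axis; with |DG| = 21.9, G = (-1.36, 4.52). ∠DGP = 38.2° gives GP at 118° from the x-axis; with |GP| = 25.7, P = (-13.5, 27.2). Then |VP| = |P − V| = 3.69.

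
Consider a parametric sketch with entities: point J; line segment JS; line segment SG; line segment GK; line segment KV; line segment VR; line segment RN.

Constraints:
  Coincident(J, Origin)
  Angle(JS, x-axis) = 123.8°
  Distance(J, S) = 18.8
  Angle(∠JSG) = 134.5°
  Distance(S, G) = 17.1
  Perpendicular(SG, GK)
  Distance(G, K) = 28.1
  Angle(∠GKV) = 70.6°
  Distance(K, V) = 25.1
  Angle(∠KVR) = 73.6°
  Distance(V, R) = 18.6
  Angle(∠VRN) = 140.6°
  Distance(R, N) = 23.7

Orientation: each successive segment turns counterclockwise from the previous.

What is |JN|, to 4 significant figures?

43.02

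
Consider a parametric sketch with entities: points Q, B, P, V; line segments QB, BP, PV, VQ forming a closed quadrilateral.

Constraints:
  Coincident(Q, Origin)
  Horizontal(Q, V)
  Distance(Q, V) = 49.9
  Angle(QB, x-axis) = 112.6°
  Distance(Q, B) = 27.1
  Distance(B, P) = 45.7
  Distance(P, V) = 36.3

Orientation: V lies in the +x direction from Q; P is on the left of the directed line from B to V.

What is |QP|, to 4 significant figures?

47.76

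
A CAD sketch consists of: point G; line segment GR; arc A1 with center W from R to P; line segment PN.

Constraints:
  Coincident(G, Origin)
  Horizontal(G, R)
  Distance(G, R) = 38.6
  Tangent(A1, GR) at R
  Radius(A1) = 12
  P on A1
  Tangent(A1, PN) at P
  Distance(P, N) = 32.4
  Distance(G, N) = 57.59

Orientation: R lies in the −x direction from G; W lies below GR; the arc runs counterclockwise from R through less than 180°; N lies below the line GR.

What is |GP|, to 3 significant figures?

52.3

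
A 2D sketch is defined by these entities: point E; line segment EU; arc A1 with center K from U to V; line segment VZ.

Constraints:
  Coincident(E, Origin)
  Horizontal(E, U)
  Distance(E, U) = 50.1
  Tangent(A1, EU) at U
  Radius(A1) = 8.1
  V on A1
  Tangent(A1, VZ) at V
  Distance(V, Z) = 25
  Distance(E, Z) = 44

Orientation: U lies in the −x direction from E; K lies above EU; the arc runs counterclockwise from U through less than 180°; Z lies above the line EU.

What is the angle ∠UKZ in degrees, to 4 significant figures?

140.9°

Checks: |KV| = 8.100 ✓; ∠(KV, VZ) = 90.00° ✓; |VZ| = 25.00 ✓; |EZ| = 44.00 ✓.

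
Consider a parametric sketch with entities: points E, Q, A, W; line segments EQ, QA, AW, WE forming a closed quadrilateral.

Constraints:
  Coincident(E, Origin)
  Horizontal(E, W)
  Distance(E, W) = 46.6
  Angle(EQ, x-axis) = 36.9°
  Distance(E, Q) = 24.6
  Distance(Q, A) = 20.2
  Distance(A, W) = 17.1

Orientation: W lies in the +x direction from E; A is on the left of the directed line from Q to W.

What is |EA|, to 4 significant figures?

42.84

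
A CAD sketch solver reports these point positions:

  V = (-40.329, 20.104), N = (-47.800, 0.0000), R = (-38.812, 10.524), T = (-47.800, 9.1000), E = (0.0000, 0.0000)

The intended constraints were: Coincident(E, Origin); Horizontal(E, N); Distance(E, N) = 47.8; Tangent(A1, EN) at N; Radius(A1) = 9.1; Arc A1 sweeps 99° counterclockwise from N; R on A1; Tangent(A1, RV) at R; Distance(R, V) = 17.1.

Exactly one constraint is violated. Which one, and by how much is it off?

Distance(R, V) = 17.1 — off by 7.40.

E = (0.00, 0.00) ✓; E.y = 0.00, N.y = 0.00 ✓; |EN| = 47.80 ✓; ∠(TN, NE) = 90.00° ✓; |TN| = 9.100 ✓; bearing(T→R) − bearing(T→N) = 99.00° ✓; |TR| = 9.100 ✓; ∠(TR, RV) = 90.00° ✓; |RV| = 9.699 ✗.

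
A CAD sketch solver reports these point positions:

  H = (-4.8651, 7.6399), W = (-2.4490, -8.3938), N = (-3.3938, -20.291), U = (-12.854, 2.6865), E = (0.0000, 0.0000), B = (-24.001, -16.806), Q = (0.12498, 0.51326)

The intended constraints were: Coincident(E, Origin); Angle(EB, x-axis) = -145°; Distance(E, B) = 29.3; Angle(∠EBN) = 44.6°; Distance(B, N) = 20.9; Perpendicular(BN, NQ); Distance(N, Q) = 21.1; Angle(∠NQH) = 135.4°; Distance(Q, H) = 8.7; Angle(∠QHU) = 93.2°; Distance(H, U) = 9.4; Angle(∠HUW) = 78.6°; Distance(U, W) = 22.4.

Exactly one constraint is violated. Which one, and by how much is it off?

Distance(U, W) = 22.4 — off by 7.20.

E = (0.00, 0.00) ✓; EB at -145.0° ✓; |EB| = 29.30 ✓; ∠EBN = 44.60° ✓; |BN| = 20.90 ✓; ∠(BN, NQ) = 90.00° ✓; |NQ| = 21.10 ✓; ∠NQH = 135.4° ✓; |QH| = 8.700 ✓; ∠QHU = 93.20° ✓; |HU| = 9.400 ✓; ∠HUW = 78.60° ✓; |UW| = 15.20 ✗.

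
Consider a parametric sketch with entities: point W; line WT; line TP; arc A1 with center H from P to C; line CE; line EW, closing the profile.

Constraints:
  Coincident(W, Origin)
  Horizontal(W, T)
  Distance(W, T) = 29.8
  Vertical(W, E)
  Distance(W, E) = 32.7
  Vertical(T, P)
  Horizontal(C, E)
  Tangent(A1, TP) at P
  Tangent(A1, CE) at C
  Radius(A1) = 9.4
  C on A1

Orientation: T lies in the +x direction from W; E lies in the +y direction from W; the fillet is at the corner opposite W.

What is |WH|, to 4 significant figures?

30.97

W is at the origin; W and T share the same y with |WT| = 29.8 and T on the +x side, so T = (29.80, 0.000). WE is vertical with |WE| = 32.7 and E on the +y side, so E = (0.000, 32.70). The virtual corner opposite W is at (29.80, 32.70). Since A1 is tangent to TP there, HP ⟂ TP and since A1 is tangent to CE there, HC ⟂ CE, with radius 9.4, so the center H sits 9.4 in from both sides at H = (20.40, 23.30). Then |WH| = |H − W| = 30.97.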